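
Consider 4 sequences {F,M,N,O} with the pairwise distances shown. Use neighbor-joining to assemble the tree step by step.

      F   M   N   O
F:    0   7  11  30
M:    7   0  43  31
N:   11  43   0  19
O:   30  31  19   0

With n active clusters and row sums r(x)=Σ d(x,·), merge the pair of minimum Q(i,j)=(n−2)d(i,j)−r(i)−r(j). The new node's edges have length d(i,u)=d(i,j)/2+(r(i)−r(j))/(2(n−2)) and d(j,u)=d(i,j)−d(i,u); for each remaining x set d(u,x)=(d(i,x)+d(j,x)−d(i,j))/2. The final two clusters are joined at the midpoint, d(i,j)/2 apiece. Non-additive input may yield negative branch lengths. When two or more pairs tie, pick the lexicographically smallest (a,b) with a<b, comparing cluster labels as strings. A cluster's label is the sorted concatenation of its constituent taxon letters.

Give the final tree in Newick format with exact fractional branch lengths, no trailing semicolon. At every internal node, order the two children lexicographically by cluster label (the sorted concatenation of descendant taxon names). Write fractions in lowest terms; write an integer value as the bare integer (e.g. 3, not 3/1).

(((F:-19/4,M:47/4):63/4,N:31/4):45/8,O:45/8)

step 1: merge (F,M) at d=7, Q=-115; branch lengths F→-19/4, M→47/4; new cluster FM
  updated: d(FM,N)=47/2, d(FM,O)=27
step 2: merge (FM,N) at d=47/2, Q=-139/2; branch lengths FM→63/4, N→31/4; new cluster FMN
  updated: d(FMN,O)=45/4
step 3: merge (FMN,O) at d=45/4; branch lengths FMN→45/8, O→45/8; new cluster FMNO
final tree: (((F:-19/4,M:47/4):63/4,N:31/4):45/8,O:45/8)
total length: 167/4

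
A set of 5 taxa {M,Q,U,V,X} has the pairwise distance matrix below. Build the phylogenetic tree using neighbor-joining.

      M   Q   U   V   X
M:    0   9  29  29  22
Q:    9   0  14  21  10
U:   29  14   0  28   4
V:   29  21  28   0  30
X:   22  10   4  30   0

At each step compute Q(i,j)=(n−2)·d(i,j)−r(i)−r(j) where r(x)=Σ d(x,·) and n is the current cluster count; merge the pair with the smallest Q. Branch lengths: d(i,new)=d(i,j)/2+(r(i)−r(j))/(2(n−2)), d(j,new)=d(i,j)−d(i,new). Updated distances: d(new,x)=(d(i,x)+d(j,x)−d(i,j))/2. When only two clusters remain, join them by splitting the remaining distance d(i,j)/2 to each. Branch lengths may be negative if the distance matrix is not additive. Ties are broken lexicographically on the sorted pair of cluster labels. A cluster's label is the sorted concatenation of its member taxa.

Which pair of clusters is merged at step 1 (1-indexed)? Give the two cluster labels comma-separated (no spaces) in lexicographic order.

U,X

iteration 1: select U,X (d=4, Q=-129); attach at lengths (7/2, 1/2); label the merged cluster UX
  updated: d(M,UX)=47/2, d(Q,UX)=10, d(UX,V)=27
iteration 2: select M,Q (d=9, Q=-167/2); attach at lengths (79/8, -7/8); label the merged cluster MQ
  updated: d(MQ,UX)=49/4, d(MQ,V)=41/2
iteration 3: select MQ,UX (d=49/4, Q=-239/4); attach at lengths (23/8, 75/8); label the merged cluster MQUX
  updated: d(MQUX,V)=141/8
iteration 4: select MQUX,V (d=141/8); attach at lengths (141/16, 141/16); label the merged cluster MQUVX
final tree: (((M:79/8,Q:-7/8):23/8,(U:7/2,X:1/2):75/8):141/16,V:141/16)
total length: 343/8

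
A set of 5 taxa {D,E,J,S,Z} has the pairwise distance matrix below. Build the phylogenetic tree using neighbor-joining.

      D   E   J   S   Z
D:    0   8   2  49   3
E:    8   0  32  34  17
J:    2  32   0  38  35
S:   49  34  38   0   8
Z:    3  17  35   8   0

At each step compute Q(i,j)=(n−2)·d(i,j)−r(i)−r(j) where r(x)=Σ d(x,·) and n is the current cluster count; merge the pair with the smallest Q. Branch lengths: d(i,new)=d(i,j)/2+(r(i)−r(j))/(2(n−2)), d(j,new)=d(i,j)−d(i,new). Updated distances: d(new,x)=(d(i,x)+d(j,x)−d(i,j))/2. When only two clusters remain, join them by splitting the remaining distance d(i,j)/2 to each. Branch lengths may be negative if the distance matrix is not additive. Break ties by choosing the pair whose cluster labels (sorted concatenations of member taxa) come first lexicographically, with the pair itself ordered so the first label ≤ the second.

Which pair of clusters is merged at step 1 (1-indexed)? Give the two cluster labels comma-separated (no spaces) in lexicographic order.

S,Z

iteration 1: select S,Z (d=8, Q=-168); attach at lengths (15, -7); label the merged cluster SZ
  updated: d(D,SZ)=22, d(E,SZ)=43/2, d(J,SZ)=65/2
iteration 2: select D,J (d=2, Q=-189/2); attach at lengths (-61/8, 77/8); label the merged cluster DJ
  updated: d(DJ,E)=19, d(DJ,SZ)=105/4
iteration 3: select DJ,E (d=19, Q=-267/4); attach at lengths (95/8, 57/8); label the merged cluster DEJ
  updated: d(DEJ,SZ)=115/8
iteration 4: select DEJ,SZ (d=115/8); attach at lengths (115/16, 115/16); label the merged cluster DEJSZ
final tree: (((D:-61/8,J:77/8):95/8,E:57/8):115/16,(S:15,Z:-7):115/16)
total length: 347/8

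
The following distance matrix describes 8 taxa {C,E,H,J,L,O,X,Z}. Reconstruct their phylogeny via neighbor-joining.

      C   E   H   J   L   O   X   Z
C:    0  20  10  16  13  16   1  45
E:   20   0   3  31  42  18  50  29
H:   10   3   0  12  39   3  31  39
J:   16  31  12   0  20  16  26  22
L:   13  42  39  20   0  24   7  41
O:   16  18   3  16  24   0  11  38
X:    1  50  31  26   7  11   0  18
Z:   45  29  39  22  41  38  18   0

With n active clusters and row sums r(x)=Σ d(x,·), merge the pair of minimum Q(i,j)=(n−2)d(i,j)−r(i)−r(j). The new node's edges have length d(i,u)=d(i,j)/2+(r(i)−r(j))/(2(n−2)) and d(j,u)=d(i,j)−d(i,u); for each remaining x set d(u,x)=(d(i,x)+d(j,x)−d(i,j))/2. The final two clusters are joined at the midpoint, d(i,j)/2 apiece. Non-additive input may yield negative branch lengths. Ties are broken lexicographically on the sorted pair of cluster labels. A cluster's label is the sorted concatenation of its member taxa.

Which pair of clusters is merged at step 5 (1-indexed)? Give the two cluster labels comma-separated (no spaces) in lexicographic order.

C,EHJOZ

iteration 1: select E,H (d=3, Q=-312); attach at lengths (37/6, -19/6); label the merged cluster EH
  updated: d(C,EH)=27/2, d(EH,J)=20, d(EH,L)=39, d(EH,O)=9, d(EH,X)=39, d(EH,Z)=65/2
iteration 2: select EH,O (d=9, Q=-222); attach at lengths (42/5, 3/5); label the merged cluster EHO
  updated: d(C,EHO)=41/4, d(EHO,J)=27/2, d(EHO,L)=27, d(EHO,X)=41/2, d(EHO,Z)=123/4
iteration 3: select J,Z (d=22, Q=-665/4); attach at lengths (115/32, 589/32); label the merged cluster JZ
  updated: d(C,JZ)=39/2, d(EHO,JZ)=89/8, d(JZ,L)=39/2, d(JZ,X)=11
iteration 4: select EHO,JZ (d=89/8, Q=-773/8); attach at lengths (329/48, 205/48); label the merged cluster EHJOZ
  updated: d(C,EHJOZ)=149/16, d(EHJOZ,L)=283/16, d(EHJOZ,X)=163/16
iteration 5: select C,EHJOZ (d=149/16, Q=-335/8); attach at lengths (19/16, 65/8); label the merged cluster CEHJOZ
  updated: d(CEHJOZ,L)=171/16, d(CEHJOZ,X)=15/16
iteration 6: select CEHJOZ,L (d=171/16, Q=-149/8); attach at lengths (37/16, 67/8); label the merged cluster CEHJLOZ
  updated: d(CEHJLOZ,X)=-11/8
iteration 7: select CEHJLOZ,X (d=-11/8); attach at lengths (-11/16, -11/16); label the merged cluster CEHJLOXZ
final tree: (((C:19/16,(((E:37/6,H:-19/6):42/5,O:3/5):329/48,(J:115/32,Z:589/32):205/48):65/8):37/16,L:67/8):-11/16,X:-11/16)
total length: 255/4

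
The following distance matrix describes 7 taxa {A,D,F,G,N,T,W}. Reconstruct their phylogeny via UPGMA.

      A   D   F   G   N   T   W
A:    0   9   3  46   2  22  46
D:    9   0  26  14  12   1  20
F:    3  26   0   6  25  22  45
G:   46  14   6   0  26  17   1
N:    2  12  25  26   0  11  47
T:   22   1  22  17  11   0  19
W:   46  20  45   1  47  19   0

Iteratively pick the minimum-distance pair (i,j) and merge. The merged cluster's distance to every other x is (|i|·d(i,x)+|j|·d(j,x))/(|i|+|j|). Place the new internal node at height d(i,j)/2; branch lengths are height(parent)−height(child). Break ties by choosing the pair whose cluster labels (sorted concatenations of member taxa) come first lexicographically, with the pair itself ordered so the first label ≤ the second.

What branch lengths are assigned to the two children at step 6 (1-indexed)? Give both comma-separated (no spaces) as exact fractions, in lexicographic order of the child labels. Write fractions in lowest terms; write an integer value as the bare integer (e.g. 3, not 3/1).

iteration 1: select D,T (d=1); attach at lengths (1/2, 1/2); label the merged cluster DT
  updated: d(A,DT)=31/2, d(DT,F)=24, d(DT,G)=31/2, d(DT,N)=23/2, d(DT,W)=39/2
iteration 2: select G,W (d=1); attach at lengths (1/2, 1/2); label the merged cluster GW
  updated: d(A,GW)=46, d(DT,GW)=35/2, d(F,GW)=51/2, d(GW,N)=73/2
iteration 3: select A,N (d=2); attach at lengths (1, 1); label the merged cluster AN
  updated: d(AN,DT)=27/2, d(AN,F)=14, d(AN,GW)=165/4
iteration 4: select AN,DT (d=27/2); attach at lengths (23/4, 25/4); label the merged cluster ADNT
  updated: d(ADNT,F)=19, d(ADNT,GW)=235/8
iteration 5: select ADNT,F (d=19); attach at lengths (11/4, 19/2); label the merged cluster ADFNT
  updated: d(ADFNT,GW)=143/5
iteration 6: select ADFNT,GW (d=143/5); attach at lengths (24/5, 69/5); label the merged cluster ADFGNTW
final tree: ((((A:1,N:1):23/4,(D:1/2,T:1/2):25/4):11/4,F:19/2):24/5,(G:1/2,W:1/2):69/5)
total length: 937/20

24/5,69/5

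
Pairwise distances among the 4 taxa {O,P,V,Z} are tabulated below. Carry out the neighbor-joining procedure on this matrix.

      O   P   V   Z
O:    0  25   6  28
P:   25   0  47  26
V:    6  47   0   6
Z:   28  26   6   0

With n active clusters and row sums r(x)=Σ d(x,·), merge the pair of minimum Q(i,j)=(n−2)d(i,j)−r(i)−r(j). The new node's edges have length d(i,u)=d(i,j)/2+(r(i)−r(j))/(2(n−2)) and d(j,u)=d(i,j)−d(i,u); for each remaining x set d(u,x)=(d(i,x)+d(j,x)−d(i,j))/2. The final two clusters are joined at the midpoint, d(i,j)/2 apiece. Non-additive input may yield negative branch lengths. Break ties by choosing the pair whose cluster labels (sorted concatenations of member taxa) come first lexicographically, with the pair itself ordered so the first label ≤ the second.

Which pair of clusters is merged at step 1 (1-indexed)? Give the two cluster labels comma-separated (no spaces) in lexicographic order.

O,P

iteration 1: select O,P (d=25, Q=-107); attach at lengths (11/4, 89/4); label the merged cluster OP
  updated: d(OP,V)=14, d(OP,Z)=29/2
iteration 2: select OP,V (d=14, Q=-69/2); attach at lengths (45/4, 11/4); label the merged cluster OPV
  updated: d(OPV,Z)=13/4
iteration 3: select OPV,Z (d=13/4); attach at lengths (13/8, 13/8); label the merged cluster OPVZ
final tree: (((O:11/4,P:89/4):45/4,V:11/4):13/8,Z:13/8)
total length: 169/4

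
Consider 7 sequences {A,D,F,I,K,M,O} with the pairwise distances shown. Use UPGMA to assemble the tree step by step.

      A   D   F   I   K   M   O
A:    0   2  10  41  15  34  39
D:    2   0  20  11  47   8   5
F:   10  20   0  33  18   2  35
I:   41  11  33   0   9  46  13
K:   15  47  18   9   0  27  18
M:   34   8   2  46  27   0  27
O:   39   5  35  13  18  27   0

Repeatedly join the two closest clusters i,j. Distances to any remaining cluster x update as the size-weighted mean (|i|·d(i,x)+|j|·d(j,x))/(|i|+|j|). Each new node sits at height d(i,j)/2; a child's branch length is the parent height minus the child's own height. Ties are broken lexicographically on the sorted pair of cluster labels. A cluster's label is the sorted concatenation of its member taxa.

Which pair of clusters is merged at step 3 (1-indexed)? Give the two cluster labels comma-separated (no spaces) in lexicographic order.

I,K

iteration 1: select A,D (d=2); attach at lengths (1, 1); label the merged cluster AD
  updated: d(AD,F)=15, d(AD,I)=26, d(AD,K)=31, d(AD,M)=21, d(AD,O)=22
iteration 2: select F,M (d=2); attach at lengths (1, 1); label the merged cluster FM
  updated: d(AD,FM)=18, d(FM,I)=79/2, d(FM,K)=45/2, d(FM,O)=31
iteration 3: select I,K (d=9); attach at lengths (9/2, 9/2); label the merged cluster IK
  updated: d(AD,IK)=57/2, d(FM,IK)=31, d(IK,O)=31/2
iteration 4: select IK,O (d=31/2); attach at lengths (13/4, 31/4); label the merged cluster IKO
  updated: d(AD,IKO)=79/3, d(FM,IKO)=31
iteration 5: select AD,FM (d=18); attach at lengths (8, 8); label the merged cluster ADFM
  updated: d(ADFM,IKO)=86/3
iteration 6: select ADFM,IKO (d=86/3); attach at lengths (16/3, 79/12); label the merged cluster ADFIKMO
final tree: (((A:1,D:1):8,(F:1,M:1):8):16/3,((I:9/2,K:9/2):13/4,O:31/4):79/12)
total length: 623/12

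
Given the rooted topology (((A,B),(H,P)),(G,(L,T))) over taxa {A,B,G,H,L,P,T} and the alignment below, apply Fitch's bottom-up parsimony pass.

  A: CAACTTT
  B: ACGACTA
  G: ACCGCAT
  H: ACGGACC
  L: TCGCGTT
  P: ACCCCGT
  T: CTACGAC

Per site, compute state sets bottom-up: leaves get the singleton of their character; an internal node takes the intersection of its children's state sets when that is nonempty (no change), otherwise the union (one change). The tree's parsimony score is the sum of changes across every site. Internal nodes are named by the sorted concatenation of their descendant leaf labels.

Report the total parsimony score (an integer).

22

[col 0] AB: children A:{C}, B:{A} ∪→ {A,C}; cost 1
[col 0] HP: children H:{A}, P:{A} ∩→ {A}; cost 0
[col 0] ABHP: children AB:{A,C}, HP:{A} ∩→ {A}; cost 0
[col 0] LT: children L:{T}, T:{C} ∪→ {C,T}; cost 1
[col 0] GLT: children G:{A}, LT:{C,T} ∪→ {A,C,T}; cost 1
[col 0] ABGHLPT: children ABHP:{A}, GLT:{A,C,T} ∩→ {A}; cost 0
[col 1] AB: children A:{A}, B:{C} ∪→ {A,C}; cost 1
[col 1] HP: children H:{C}, P:{C} ∩→ {C}; cost 0
[col 1] ABHP: children AB:{A,C}, HP:{C} ∩→ {C}; cost 0
[col 1] LT: children L:{C}, T:{T} ∪→ {C,T}; cost 1
[col 1] GLT: children G:{C}, LT:{C,T} ∩→ {C}; cost 0
[col 1] ABGHLPT: children ABHP:{C}, GLT:{C} ∩→ {C}; cost 0
[col 2] AB: children A:{A}, B:{G} ∪→ {A,G}; cost 1
[col 2] HP: children H:{G}, P:{C} ∪→ {C,G}; cost 1
[col 2] ABHP: children AB:{A,G}, HP:{C,G} ∩→ {G}; cost 0
[col 2] LT: children L:{G}, T:{A} ∪→ {A,G}; cost 1
[col 2] GLT: children G:{C}, LT:{A,G} ∪→ {A,C,G}; cost 1
[col 2] ABGHLPT: children ABHP:{G}, GLT:{A,C,G} ∩→ {G}; cost 0
[col 3] AB: children A:{C}, B:{A} ∪→ {A,C}; cost 1
[col 3] HP: children H:{G}, P:{C} ∪→ {C,G}; cost 1
[col 3] ABHP: children AB:{A,C}, HP:{C,G} ∩→ {C}; cost 0
[col 3] LT: children L:{C}, T:{C} ∩→ {C}; cost 0
[col 3] GLT: children G:{G}, LT:{C} ∪→ {C,G}; cost 1
[col 3] ABGHLPT: children ABHP:{C}, GLT:{C,G} ∩→ {C}; cost 0
[col 4] AB: children A:{T}, B:{C} ∪→ {C,T}; cost 1
[col 4] HP: children H:{A}, P:{C} ∪→ {A,C}; cost 1
[col 4] ABHP: children AB:{C,T}, HP:{A,C} ∩→ {C}; cost 0
[col 4] LT: children L:{G}, T:{G} ∩→ {G}; cost 0
[col 4] GLT: children G:{C}, LT:{G} ∪→ {C,G}; cost 1
[col 4] ABGHLPT: children ABHP:{C}, GLT:{C,G} ∩→ {C}; cost 0
[col 5] AB: children A:{T}, B:{T} ∩→ {T}; cost 0
[col 5] HP: children H:{C}, P:{G} ∪→ {C,G}; cost 1
[col 5] ABHP: children AB:{T}, HP:{C,G} ∪→ {C,G,T}; cost 1
[col 5] LT: children L:{T}, T:{A} ∪→ {A,T}; cost 1
[col 5] GLT: children G:{A}, LT:{A,T} ∩→ {A}; cost 0
[col 5] ABGHLPT: children ABHP:{C,G,T}, GLT:{A} ∪→ {A,C,G,T}; cost 1
[col 6] AB: children A:{T}, B:{A} ∪→ {A,T}; cost 1
[col 6] HP: children H:{C}, P:{T} ∪→ {C,T}; cost 1
[col 6] ABHP: children AB:{A,T}, HP:{C,T} ∩→ {T}; cost 0
[col 6] LT: children L:{T}, T:{C} ∪→ {C,T}; cost 1
[col 6] GLT: children G:{T}, LT:{C,T} ∩→ {T}; cost 0
[col 6] ABGHLPT: children ABHP:{T}, GLT:{T} ∩→ {T}; cost 0
per-site changes: [3, 2, 4, 3, 3, 4, 3]; total = 22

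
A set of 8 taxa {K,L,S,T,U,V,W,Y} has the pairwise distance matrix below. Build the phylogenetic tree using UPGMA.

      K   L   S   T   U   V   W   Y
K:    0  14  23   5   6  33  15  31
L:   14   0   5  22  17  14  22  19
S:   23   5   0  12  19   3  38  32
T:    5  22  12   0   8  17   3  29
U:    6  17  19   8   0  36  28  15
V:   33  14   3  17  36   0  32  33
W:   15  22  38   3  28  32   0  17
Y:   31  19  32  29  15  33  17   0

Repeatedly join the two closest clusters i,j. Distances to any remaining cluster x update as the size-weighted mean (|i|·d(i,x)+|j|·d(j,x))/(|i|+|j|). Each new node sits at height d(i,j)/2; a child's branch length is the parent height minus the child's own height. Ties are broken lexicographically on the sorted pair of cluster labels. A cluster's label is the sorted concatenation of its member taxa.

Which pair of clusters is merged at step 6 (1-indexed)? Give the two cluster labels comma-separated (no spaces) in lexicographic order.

1. join S+V (d=3) ⇒ SV; edges |S|=3/2, |V|=3/2
  updated: d(K,SV)=28, d(L,SV)=19/2, d(SV,T)=29/2, d(SV,U)=55/2, d(SV,W)=35, d(SV,Y)=65/2
2. join T+W (d=3) ⇒ TW; edges |T|=3/2, |W|=3/2
  updated: d(K,TW)=10, d(L,TW)=22, d(SV,TW)=99/4, d(TW,U)=18, d(TW,Y)=23
3. join K+U (d=6) ⇒ KU; edges |K|=3, |U|=3
  updated: d(KU,L)=31/2, d(KU,SV)=111/4, d(KU,TW)=14, d(KU,Y)=23
4. join L+SV (d=19/2) ⇒ LSV; edges |L|=19/4, |SV|=13/4
  updated: d(KU,LSV)=71/3, d(LSV,TW)=143/6, d(LSV,Y)=28
5. join KU+TW (d=14) ⇒ KTUW; edges |KU|=4, |TW|=11/2
  updated: d(KTUW,LSV)=95/4, d(KTUW,Y)=23
6. join KTUW+Y (d=23) ⇒ KTUWY; edges |KTUW|=9/2, |Y|=23/2
  updated: d(KTUWY,LSV)=123/5
7. join KTUWY+LSV (d=123/5) ⇒ KLSTUVWY; edges |KTUWY|=4/5, |LSV|=151/20
final tree: ((((K:3,U:3):4,(T:3/2,W:3/2):11/2):9/2,Y:23/2):4/5,(L:19/4,(S:3/2,V:3/2):13/4):151/20)
total length: 1077/20

KTUW,Y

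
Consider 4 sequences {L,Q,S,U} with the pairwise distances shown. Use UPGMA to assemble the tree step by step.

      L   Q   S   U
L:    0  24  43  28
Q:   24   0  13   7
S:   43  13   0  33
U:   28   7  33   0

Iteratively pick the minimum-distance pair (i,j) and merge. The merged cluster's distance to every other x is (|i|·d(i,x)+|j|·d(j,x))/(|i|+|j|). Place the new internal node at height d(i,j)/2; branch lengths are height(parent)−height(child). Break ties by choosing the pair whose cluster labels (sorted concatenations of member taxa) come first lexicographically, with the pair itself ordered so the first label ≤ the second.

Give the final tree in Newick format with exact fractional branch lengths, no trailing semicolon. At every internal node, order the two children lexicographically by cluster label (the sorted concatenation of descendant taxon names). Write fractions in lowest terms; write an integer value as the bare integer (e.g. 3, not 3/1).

(L:95/6,((Q:7/2,U:7/2):8,S:23/2):13/3)

iteration 1: select Q,U (d=7); attach at lengths (7/2, 7/2); label the merged cluster QU
  updated: d(L,QU)=26, d(QU,S)=23
iteration 2: select QU,S (d=23); attach at lengths (8, 23/2); label the merged cluster QSU
  updated: d(L,QSU)=95/3
iteration 3: select L,QSU (d=95/3); attach at lengths (95/6, 13/3); label the merged cluster LQSU
final tree: (L:95/6,((Q:7/2,U:7/2):8,S:23/2):13/3)
total length: 140/3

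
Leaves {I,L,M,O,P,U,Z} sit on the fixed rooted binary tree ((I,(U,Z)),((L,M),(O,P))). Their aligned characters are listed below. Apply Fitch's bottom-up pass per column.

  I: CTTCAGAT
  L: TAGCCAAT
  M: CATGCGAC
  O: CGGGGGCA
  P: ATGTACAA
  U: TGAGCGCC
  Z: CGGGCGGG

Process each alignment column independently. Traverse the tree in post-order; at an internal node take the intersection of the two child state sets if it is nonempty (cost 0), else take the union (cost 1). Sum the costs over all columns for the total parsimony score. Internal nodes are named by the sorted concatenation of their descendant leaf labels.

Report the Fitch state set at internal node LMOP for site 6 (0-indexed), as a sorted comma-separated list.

[col 0] UZ: children U:{T}, Z:{C} ∪→ {C,T}; cost 1
[col 0] IUZ: children I:{C}, UZ:{C,T} ∩→ {C}; cost 0
[col 0] LM: children L:{T}, M:{C} ∪→ {C,T}; cost 1
[col 0] OP: children O:{C}, P:{A} ∪→ {A,C}; cost 1
[col 0] LMOP: children LM:{C,T}, OP:{A,C} ∩→ {C}; cost 0
[col 0] ILMOPUZ: children IUZ:{C}, LMOP:{C} ∩→ {C}; cost 0
[col 1] UZ: children U:{G}, Z:{G} ∩→ {G}; cost 0
[col 1] IUZ: children I:{T}, UZ:{G} ∪→ {G,T}; cost 1
[col 1] LM: children L:{A}, M:{A} ∩→ {A}; cost 0
[col 1] OP: children O:{G}, P:{T} ∪→ {G,T}; cost 1
[col 1] LMOP: children LM:{A}, OP:{G,T} ∪→ {A,G,T}; cost 1
[col 1] ILMOPUZ: children IUZ:{G,T}, LMOP:{A,G,T} ∩→ {G,T}; cost 0
[col 2] UZ: children U:{A}, Z:{G} ∪→ {A,G}; cost 1
[col 2] IUZ: children I:{T}, UZ:{A,G} ∪→ {A,G,T}; cost 1
[col 2] LM: children L:{G}, M:{T} ∪→ {G,T}; cost 1
[col 2] OP: children O:{G}, P:{G} ∩→ {G}; cost 0
[col 2] LMOP: children LM:{G,T}, OP:{G} ∩→ {G}; cost 0
[col 2] ILMOPUZ: children IUZ:{A,G,T}, LMOP:{G} ∩→ {G}; cost 0
[col 3] UZ: children U:{G}, Z:{G} ∩→ {G}; cost 0
[col 3] IUZ: children I:{C}, UZ:{G} ∪→ {C,G}; cost 1
[col 3] LM: children L:{C}, M:{G} ∪→ {C,G}; cost 1
[col 3] OP: children O:{G}, P:{T} ∪→ {G,T}; cost 1
[col 3] LMOP: children LM:{C,G}, OP:{G,T} ∩→ {G}; cost 0
[col 3] ILMOPUZ: children IUZ:{C,G}, LMOP:{G} ∩→ {G}; cost 0
[col 4] UZ: children U:{C}, Z:{C} ∩→ {C}; cost 0
[col 4] IUZ: children I:{A}, UZ:{C} ∪→ {A,C}; cost 1
[col 4] LM: children L:{C}, M:{C} ∩→ {C}; cost 0
[col 4] OP: children O:{G}, P:{A} ∪→ {A,G}; cost 1
[col 4] LMOP: children LM:{C}, OP:{A,G} ∪→ {A,C,G}; cost 1
[col 4] ILMOPUZ: children IUZ:{A,C}, LMOP:{A,C,G} ∩→ {A,C}; cost 0
[col 5] UZ: children U:{G}, Z:{G} ∩→ {G}; cost 0
[col 5] IUZ: children I:{G}, UZ:{G} ∩→ {G}; cost 0
[col 5] LM: children L:{A}, M:{G} ∪→ {A,G}; cost 1
[col 5] OP: children O:{G}, P:{C} ∪→ {C,G}; cost 1
[col 5] LMOP: children LM:{A,G}, OP:{C,G} ∩→ {G}; cost 0
[col 5] ILMOPUZ: children IUZ:{G}, LMOP:{G} ∩→ {G}; cost 0
[col 6] UZ: children U:{C}, Z:{G} ∪→ {C,G}; cost 1
[col 6] IUZ: children I:{A}, UZ:{C,G} ∪→ {A,C,G}; cost 1
[col 6] LM: children L:{A}, M:{A} ∩→ {A}; cost 0
[col 6] OP: children O:{C}, P:{A} ∪→ {A,C}; cost 1
[col 6] LMOP: children LM:{A}, OP:{A,C} ∩→ {A}; cost 0
[col 6] ILMOPUZ: children IUZ:{A,C,G}, LMOP:{A} ∩→ {A}; cost 0
[col 7] UZ: children U:{C}, Z:{G} ∪→ {C,G}; cost 1
[col 7] IUZ: children I:{T}, UZ:{C,G} ∪→ {C,G,T}; cost 1
[col 7] LM: children L:{T}, M:{C} ∪→ {C,T}; cost 1
[col 7] OP: children O:{A}, P:{A} ∩→ {A}; cost 0
[col 7] LMOP: children LM:{C,T}, OP:{A} ∪→ {A,C,T}; cost 1
[col 7] ILMOPUZ: children IUZ:{C,G,T}, LMOP:{A,C,T} ∩→ {C,T}; cost 0
per-site changes: [3, 3, 3, 3, 3, 2, 3, 4]; total = 24

A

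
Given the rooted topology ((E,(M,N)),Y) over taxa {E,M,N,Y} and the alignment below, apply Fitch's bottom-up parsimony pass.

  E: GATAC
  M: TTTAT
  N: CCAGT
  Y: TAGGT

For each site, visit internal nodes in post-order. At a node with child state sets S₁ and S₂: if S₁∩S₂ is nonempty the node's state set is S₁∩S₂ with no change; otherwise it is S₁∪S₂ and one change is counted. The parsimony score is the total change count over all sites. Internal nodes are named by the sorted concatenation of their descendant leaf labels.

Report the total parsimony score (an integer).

9

[col 0] MN: children M:{T}, N:{C} ∪→ {C,T}; cost 1
[col 0] EMN: children E:{G}, MN:{C,T} ∪→ {C,G,T}; cost 1
[col 0] EMNY: children EMN:{C,G,T}, Y:{T} ∩→ {T}; cost 0
[col 1] MN: children M:{T}, N:{C} ∪→ {C,T}; cost 1
[col 1] EMN: children E:{A}, MN:{C,T} ∪→ {A,C,T}; cost 1
[col 1] EMNY: children EMN:{A,C,T}, Y:{A} ∩→ {A}; cost 0
[col 2] MN: children M:{T}, N:{A} ∪→ {A,T}; cost 1
[col 2] EMN: children E:{T}, MN:{A,T} ∩→ {T}; cost 0
[col 2] EMNY: children EMN:{T}, Y:{G} ∪→ {G,T}; cost 1
[col 3] MN: children M:{A}, N:{G} ∪→ {A,G}; cost 1
[col 3] EMN: children E:{A}, MN:{A,G} ∩→ {A}; cost 0
[col 3] EMNY: children EMN:{A}, Y:{G} ∪→ {A,G}; cost 1
[col 4] MN: children M:{T}, N:{T} ∩→ {T}; cost 0
[col 4] EMN: children E:{C}, MN:{T} ∪→ {C,T}; cost 1
[col 4] EMNY: children EMN:{C,T}, Y:{T} ∩→ {T}; cost 0
per-site changes: [2, 2, 2, 2, 1]; total = 9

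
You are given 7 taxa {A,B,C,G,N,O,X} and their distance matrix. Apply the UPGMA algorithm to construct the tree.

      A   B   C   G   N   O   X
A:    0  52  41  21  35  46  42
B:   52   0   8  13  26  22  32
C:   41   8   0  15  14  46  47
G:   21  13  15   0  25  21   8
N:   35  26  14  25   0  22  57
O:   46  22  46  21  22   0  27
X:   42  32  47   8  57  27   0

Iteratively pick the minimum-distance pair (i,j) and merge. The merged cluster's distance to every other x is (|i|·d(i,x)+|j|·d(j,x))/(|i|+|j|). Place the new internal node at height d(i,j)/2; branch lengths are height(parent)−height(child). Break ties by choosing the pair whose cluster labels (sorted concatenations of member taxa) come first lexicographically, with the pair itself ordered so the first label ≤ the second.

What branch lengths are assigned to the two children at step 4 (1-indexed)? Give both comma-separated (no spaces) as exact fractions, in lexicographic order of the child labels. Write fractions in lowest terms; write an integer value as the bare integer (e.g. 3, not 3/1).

8,12

1. join B+C (d=8) ⇒ BC; edges |B|=4, |C|=4
  updated: d(A,BC)=93/2, d(BC,G)=14, d(BC,N)=20, d(BC,O)=34, d(BC,X)=79/2
2. join G+X (d=8) ⇒ GX; edges |G|=4, |X|=4
  updated: d(A,GX)=63/2, d(BC,GX)=107/4, d(GX,N)=41, d(GX,O)=24
3. join BC+N (d=20) ⇒ BCN; edges |BC|=6, |N|=10
  updated: d(A,BCN)=128/3, d(BCN,GX)=63/2, d(BCN,O)=30
4. join GX+O (d=24) ⇒ GOX; edges |GX|=8, |O|=12
  updated: d(A,GOX)=109/3, d(BCN,GOX)=31
5. join BCN+GOX (d=31) ⇒ BCGNOX; edges |BCN|=11/2, |GOX|=7/2
  updated: d(A,BCGNOX)=79/2
6. join A+BCGNOX (d=79/2) ⇒ ABCGNOX; edges |A|=79/4, |BCGNOX|=17/4
final tree: (A:79/4,(((B:4,C:4):6,N:10):11/2,((G:4,X:4):8,O:12):7/2):17/4)
total length: 85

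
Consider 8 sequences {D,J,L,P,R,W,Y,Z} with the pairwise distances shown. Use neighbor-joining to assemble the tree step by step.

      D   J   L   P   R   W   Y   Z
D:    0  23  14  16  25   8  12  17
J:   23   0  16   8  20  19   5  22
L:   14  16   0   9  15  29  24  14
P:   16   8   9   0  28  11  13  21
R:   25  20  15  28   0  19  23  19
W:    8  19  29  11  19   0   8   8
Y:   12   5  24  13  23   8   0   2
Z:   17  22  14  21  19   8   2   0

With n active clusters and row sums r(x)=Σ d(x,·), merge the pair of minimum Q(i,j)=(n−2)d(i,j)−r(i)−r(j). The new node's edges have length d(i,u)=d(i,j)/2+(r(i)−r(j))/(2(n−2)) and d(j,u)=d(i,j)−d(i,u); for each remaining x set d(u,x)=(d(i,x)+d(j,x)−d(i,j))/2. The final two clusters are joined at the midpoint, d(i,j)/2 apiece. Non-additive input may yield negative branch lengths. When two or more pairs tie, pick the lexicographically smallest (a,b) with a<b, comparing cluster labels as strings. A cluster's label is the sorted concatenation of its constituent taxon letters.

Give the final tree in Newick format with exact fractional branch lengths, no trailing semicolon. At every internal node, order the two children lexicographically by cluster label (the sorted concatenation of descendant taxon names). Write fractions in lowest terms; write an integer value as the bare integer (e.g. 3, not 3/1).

(((D:45/8,W:19/8):41/16,((J:19/4,P:13/4):45/16,(L:31/6,R:59/6):63/16):61/16):59/32,(Y:-7/24,Z:55/24):59/32)

step 1: merge (L,R) at d=15, Q=-180; branch lengths L→31/6, R→59/6; new cluster LR
  updated: d(D,LR)=12, d(J,LR)=21/2, d(LR,P)=11, d(LR,W)=33/2, d(LR,Y)=16, d(LR,Z)=9
step 2: merge (J,P) at d=8, Q=-255/2; branch lengths J→19/4, P→13/4; new cluster JP
  updated: d(D,JP)=31/2, d(JP,LR)=27/4, d(JP,W)=11, d(JP,Y)=5, d(JP,Z)=35/2
step 3: merge (JP,LR) at d=27/4, Q=-89; branch lengths JP→45/16, LR→63/16; new cluster JLPR
  updated: d(D,JLPR)=83/8, d(JLPR,W)=83/8, d(JLPR,Y)=57/8, d(JLPR,Z)=79/8
step 4: merge (Y,Z) at d=2, Q=-60; branch lengths Y→-7/24, Z→55/24; new cluster YZ
  updated: d(D,YZ)=27/2, d(JLPR,YZ)=15/2, d(W,YZ)=7
step 5: merge (D,W) at d=8, Q=-165/4; branch lengths D→45/8, W→19/8; new cluster DW
  updated: d(DW,JLPR)=51/8, d(DW,YZ)=25/4
step 6: merge (DW,JLPR) at d=51/8, Q=-161/8; branch lengths DW→41/16, JLPR→61/16; new cluster DJLPRW
  updated: d(DJLPRW,YZ)=59/16
step 7: merge (DJLPRW,YZ) at d=59/16; branch lengths DJLPRW→59/32, YZ→59/32; new cluster DJLPRWYZ
final tree: (((D:45/8,W:19/8):41/16,((J:19/4,P:13/4):45/16,(L:31/6,R:59/6):63/16):61/16):59/32,(Y:-7/24,Z:55/24):59/32)
total length: 797/16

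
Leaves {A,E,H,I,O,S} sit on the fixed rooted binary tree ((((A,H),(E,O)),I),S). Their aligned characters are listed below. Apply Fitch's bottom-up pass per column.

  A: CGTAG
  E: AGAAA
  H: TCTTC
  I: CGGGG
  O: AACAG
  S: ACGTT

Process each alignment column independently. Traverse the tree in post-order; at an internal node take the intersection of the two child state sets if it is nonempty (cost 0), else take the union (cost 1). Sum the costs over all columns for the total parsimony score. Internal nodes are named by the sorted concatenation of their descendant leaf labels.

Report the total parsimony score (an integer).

15

site 0, node AH: A={C} ∪ H={T} → {C,T} (+1)
site 0, node EO: E={A} ∩ O={A} → {A} (+0)
site 0, node AEHO: AH={C,T} ∪ EO={A} → {A,C,T} (+1)
site 0, node AEHIO: AEHO={A,C,T} ∩ I={C} → {C} (+0)
site 0, node AEHIOS: AEHIO={C} ∪ S={A} → {A,C} (+1)
site 1, node AH: A={G} ∪ H={C} → {C,G} (+1)
site 1, node EO: E={G} ∪ O={A} → {A,G} (+1)
site 1, node AEHO: AH={C,G} ∩ EO={A,G} → {G} (+0)
site 1, node AEHIO: AEHO={G} ∩ I={G} → {G} (+0)
site 1, node AEHIOS: AEHIO={G} ∪ S={C} → {C,G} (+1)
site 2, node AH: A={T} ∩ H={T} → {T} (+0)
site 2, node EO: E={A} ∪ O={C} → {A,C} (+1)
site 2, node AEHO: AH={T} ∪ EO={A,C} → {A,C,T} (+1)
site 2, node AEHIO: AEHO={A,C,T} ∪ I={G} → {A,C,G,T} (+1)
site 2, node AEHIOS: AEHIO={A,C,G,T} ∩ S={G} → {G} (+0)
site 3, node AH: A={A} ∪ H={T} → {A,T} (+1)
site 3, node EO: E={A} ∩ O={A} → {A} (+0)
site 3, node AEHO: AH={A,T} ∩ EO={A} → {A} (+0)
site 3, node AEHIO: AEHO={A} ∪ I={G} → {A,G} (+1)
site 3, node AEHIOS: AEHIO={A,G} ∪ S={T} → {A,G,T} (+1)
site 4, node AH: A={G} ∪ H={C} → {C,G} (+1)
site 4, node EO: E={A} ∪ O={G} → {A,G} (+1)
site 4, node AEHO: AH={C,G} ∩ EO={A,G} → {G} (+0)
site 4, node AEHIO: AEHO={G} ∩ I={G} → {G} (+0)
site 4, node AEHIOS: AEHIO={G} ∪ S={T} → {G,T} (+1)
per-site changes: [3, 3, 3, 3, 3]; total = 15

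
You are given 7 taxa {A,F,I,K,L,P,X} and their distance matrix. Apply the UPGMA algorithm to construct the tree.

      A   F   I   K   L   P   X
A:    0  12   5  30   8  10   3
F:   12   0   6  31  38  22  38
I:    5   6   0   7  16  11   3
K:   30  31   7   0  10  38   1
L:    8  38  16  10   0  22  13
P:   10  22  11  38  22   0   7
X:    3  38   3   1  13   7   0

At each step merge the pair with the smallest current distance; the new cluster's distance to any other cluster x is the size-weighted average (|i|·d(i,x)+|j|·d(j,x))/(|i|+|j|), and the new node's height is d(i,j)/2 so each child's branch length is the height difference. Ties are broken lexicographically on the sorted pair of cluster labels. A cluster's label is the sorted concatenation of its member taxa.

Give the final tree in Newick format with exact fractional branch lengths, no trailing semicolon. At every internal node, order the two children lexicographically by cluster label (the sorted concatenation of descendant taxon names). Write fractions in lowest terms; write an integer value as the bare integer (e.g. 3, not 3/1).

iteration 1: select K,X (d=1); attach at lengths (1/2, 1/2); label the merged cluster KX
  updated: d(A,KX)=33/2, d(F,KX)=69/2, d(I,KX)=5, d(KX,L)=23/2, d(KX,P)=45/2
iteration 2: select A,I (d=5); attach at lengths (5/2, 5/2); label the merged cluster AI
  updated: d(AI,F)=9, d(AI,KX)=43/4, d(AI,L)=12, d(AI,P)=21/2
iteration 3: select AI,F (d=9); attach at lengths (2, 9/2); label the merged cluster AFI
  updated: d(AFI,KX)=56/3, d(AFI,L)=62/3, d(AFI,P)=43/3
iteration 4: select KX,L (d=23/2); attach at lengths (21/4, 23/4); label the merged cluster KLX
  updated: d(AFI,KLX)=58/3, d(KLX,P)=67/3
iteration 5: select AFI,P (d=43/3); attach at lengths (8/3, 43/6); label the merged cluster AFIP
  updated: d(AFIP,KLX)=241/12
iteration 6: select AFIP,KLX (d=241/12); attach at lengths (23/8, 103/24); label the merged cluster AFIKLPX
final tree: ((((A:5/2,I:5/2):2,F:9/2):8/3,P:43/6):23/8,((K:1/2,X:1/2):21/4,L:23/4):103/24)
total length: 81/2

((((A:5/2,I:5/2):2,F:9/2):8/3,P:43/6):23/8,((K:1/2,X:1/2):21/4,L:23/4):103/24)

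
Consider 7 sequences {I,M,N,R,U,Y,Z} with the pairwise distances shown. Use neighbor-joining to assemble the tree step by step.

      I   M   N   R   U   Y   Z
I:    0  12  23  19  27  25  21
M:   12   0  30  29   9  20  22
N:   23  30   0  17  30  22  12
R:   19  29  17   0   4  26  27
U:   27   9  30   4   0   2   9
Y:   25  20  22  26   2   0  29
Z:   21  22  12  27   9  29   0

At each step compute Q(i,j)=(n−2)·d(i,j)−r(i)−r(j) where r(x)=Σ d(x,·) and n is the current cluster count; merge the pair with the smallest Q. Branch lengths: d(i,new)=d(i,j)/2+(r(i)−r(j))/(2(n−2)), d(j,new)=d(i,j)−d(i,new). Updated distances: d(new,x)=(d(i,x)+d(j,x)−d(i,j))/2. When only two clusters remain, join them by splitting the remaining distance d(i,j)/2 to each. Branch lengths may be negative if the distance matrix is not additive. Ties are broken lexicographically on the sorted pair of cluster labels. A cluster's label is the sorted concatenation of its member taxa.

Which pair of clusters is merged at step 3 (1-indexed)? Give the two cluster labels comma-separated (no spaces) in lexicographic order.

I,M

step 1: merge (U,Y) at d=2, Q=-195; branch lengths U→-33/10, Y→53/10; new cluster UY
  updated: d(I,UY)=25, d(M,UY)=27/2, d(N,UY)=25, d(R,UY)=14, d(UY,Z)=18
step 2: merge (N,Z) at d=12, Q=-159; branch lengths N→55/8, Z→41/8; new cluster NZ
  updated: d(I,NZ)=16, d(M,NZ)=20, d(NZ,R)=16, d(NZ,UY)=31/2
step 3: merge (I,M) at d=12, Q=-221/2; branch lengths I→67/12, M→77/12; new cluster IM
  updated: d(IM,NZ)=12, d(IM,R)=18, d(IM,UY)=53/4
step 4: merge (IM,NZ) at d=12, Q=-251/4; branch lengths IM→95/16, NZ→97/16; new cluster IMNZ
  updated: d(IMNZ,R)=11, d(IMNZ,UY)=67/8
step 5: merge (IMNZ,R) at d=11, Q=-267/8; branch lengths IMNZ→43/16, R→133/16; new cluster IMNRZ
  updated: d(IMNRZ,UY)=91/16
step 6: merge (IMNRZ,UY) at d=91/16; branch lengths IMNRZ→91/32, UY→91/32; new cluster IMNRUYZ
final tree: ((((I:67/12,M:77/12):95/16,(N:55/8,Z:41/8):97/16):43/16,R:133/16):91/32,(U:-33/10,Y:53/10):91/32)
total length: 875/16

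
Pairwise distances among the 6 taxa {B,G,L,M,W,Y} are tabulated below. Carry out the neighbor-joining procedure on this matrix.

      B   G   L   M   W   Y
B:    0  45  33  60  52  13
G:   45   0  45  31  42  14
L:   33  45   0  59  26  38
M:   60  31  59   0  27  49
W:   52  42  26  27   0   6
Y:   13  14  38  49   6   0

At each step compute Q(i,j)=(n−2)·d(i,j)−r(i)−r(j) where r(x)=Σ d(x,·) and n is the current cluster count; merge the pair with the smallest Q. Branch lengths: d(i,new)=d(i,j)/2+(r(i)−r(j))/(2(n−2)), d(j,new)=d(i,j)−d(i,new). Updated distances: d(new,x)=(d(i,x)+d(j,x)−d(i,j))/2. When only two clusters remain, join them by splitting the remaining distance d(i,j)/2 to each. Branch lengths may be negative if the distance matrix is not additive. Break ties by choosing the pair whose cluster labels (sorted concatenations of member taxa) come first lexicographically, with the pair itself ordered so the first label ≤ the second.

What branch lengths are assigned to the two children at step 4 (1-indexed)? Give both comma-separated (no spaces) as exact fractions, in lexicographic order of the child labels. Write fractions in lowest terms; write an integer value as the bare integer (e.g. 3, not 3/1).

step 1: merge (G,M) at d=31, Q=-279; branch lengths G→75/8, M→173/8; new cluster GM
  updated: d(B,GM)=37, d(GM,L)=73/2, d(GM,W)=19, d(GM,Y)=16
step 2: merge (B,L) at d=33, Q=-339/2; branch lengths B→67/4, L→65/4; new cluster BL
  updated: d(BL,GM)=81/4, d(BL,W)=45/2, d(BL,Y)=9
step 3: merge (BL,GM) at d=81/4, Q=-133/2; branch lengths BL→37/4, GM→11; new cluster BGLM
  updated: d(BGLM,W)=85/8, d(BGLM,Y)=19/8
step 4: merge (BGLM,W) at d=85/8, Q=-19; branch lengths BGLM→7/2, W→57/8; new cluster BGLMW
  updated: d(BGLMW,Y)=-9/8
step 5: merge (BGLMW,Y) at d=-9/8; branch lengths BGLMW→-9/16, Y→-9/16; new cluster BGLMWY
final tree: ((((B:67/4,L:65/4):37/4,(G:75/8,M:173/8):11):7/2,W:57/8):-9/16,Y:-9/16)
total length: 375/4

7/2,57/8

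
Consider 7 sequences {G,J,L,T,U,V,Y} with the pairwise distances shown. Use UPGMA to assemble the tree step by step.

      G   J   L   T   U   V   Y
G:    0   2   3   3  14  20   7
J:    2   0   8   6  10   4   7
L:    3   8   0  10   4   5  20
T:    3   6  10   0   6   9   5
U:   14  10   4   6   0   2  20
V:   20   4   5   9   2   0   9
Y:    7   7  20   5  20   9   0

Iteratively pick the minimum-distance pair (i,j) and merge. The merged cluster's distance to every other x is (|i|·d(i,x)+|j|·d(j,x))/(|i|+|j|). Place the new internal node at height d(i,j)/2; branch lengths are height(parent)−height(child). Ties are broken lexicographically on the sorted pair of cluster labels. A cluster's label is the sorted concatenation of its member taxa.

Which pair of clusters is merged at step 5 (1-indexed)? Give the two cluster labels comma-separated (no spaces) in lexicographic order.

GJT,Y

1. join G+J (d=2) ⇒ GJ; edges |G|=1, |J|=1
  updated: d(GJ,L)=11/2, d(GJ,T)=9/2, d(GJ,U)=12, d(GJ,V)=12, d(GJ,Y)=7
2. join U+V (d=2) ⇒ UV; edges |U|=1, |V|=1
  updated: d(GJ,UV)=12, d(L,UV)=9/2, d(T,UV)=15/2, d(UV,Y)=29/2
3. join GJ+T (d=9/2) ⇒ GJT; edges |GJ|=5/4, |T|=9/4
  updated: d(GJT,L)=7, d(GJT,UV)=21/2, d(GJT,Y)=19/3
4. join L+UV (d=9/2) ⇒ LUV; edges |L|=9/4, |UV|=5/4
  updated: d(GJT,LUV)=28/3, d(LUV,Y)=49/3
5. join GJT+Y (d=19/3) ⇒ GJTY; edges |GJT|=11/12, |Y|=19/6
  updated: d(GJTY,LUV)=133/12
6. join GJTY+LUV (d=133/12) ⇒ GJLTUVY; edges |GJTY|=19/8, |LUV|=79/24
final tree: ((((G:1,J:1):5/4,T:9/4):11/12,Y:19/6):19/8,(L:9/4,(U:1,V:1):5/4):79/24)
total length: 83/4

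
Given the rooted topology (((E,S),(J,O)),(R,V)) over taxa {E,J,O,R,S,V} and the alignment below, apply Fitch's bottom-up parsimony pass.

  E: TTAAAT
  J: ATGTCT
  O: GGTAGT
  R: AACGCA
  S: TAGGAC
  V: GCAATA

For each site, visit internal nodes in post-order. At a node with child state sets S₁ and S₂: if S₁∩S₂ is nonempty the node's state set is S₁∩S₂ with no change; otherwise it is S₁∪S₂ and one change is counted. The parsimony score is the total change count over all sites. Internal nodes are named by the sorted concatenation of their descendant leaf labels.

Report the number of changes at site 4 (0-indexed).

[col 0] ES: children E:{T}, S:{T} ∩→ {T}; cost 0
[col 0] JO: children J:{A}, O:{G} ∪→ {A,G}; cost 1
[col 0] EJOS: children ES:{T}, JO:{A,G} ∪→ {A,G,T}; cost 1
[col 0] RV: children R:{A}, V:{G} ∪→ {A,G}; cost 1
[col 0] EJORSV: children EJOS:{A,G,T}, RV:{A,G} ∩→ {A,G}; cost 0
[col 1] ES: children E:{T}, S:{A} ∪→ {A,T}; cost 1
[col 1] JO: children J:{T}, O:{G} ∪→ {G,T}; cost 1
[col 1] EJOS: children ES:{A,T}, JO:{G,T} ∩→ {T}; cost 0
[col 1] RV: children R:{A}, V:{C} ∪→ {A,C}; cost 1
[col 1] EJORSV: children EJOS:{T}, RV:{A,C} ∪→ {A,C,T}; cost 1
[col 2] ES: children E:{A}, S:{G} ∪→ {A,G}; cost 1
[col 2] JO: children J:{G}, O:{T} ∪→ {G,T}; cost 1
[col 2] EJOS: children ES:{A,G}, JO:{G,T} ∩→ {G}; cost 0
[col 2] RV: children R:{C}, V:{A} ∪→ {A,C}; cost 1
[col 2] EJORSV: children EJOS:{G}, RV:{A,C} ∪→ {A,C,G}; cost 1
[col 3] ES: children E:{A}, S:{G} ∪→ {A,G}; cost 1
[col 3] JO: children J:{T}, O:{A} ∪→ {A,T}; cost 1
[col 3] EJOS: children ES:{A,G}, JO:{A,T} ∩→ {A}; cost 0
[col 3] RV: children R:{G}, V:{A} ∪→ {A,G}; cost 1
[col 3] EJORSV: children EJOS:{A}, RV:{A,G} ∩→ {A}; cost 0
[col 4] ES: children E:{A}, S:{A} ∩→ {A}; cost 0
[col 4] JO: children J:{C}, O:{G} ∪→ {C,G}; cost 1
[col 4] EJOS: children ES:{A}, JO:{C,G} ∪→ {A,C,G}; cost 1
[col 4] RV: children R:{C}, V:{T} ∪→ {C,T}; cost 1
[col 4] EJORSV: children EJOS:{A,C,G}, RV:{C,T} ∩→ {C}; cost 0
[col 5] ES: children E:{T}, S:{C} ∪→ {C,T}; cost 1
[col 5] JO: children J:{T}, O:{T} ∩→ {T}; cost 0
[col 5] EJOS: children ES:{C,T}, JO:{T} ∩→ {T}; cost 0
[col 5] RV: children R:{A}, V:{A} ∩→ {A}; cost 0
[col 5] EJORSV: children EJOS:{T}, RV:{A} ∪→ {A,T}; cost 1
per-site changes: [3, 4, 4, 3, 3, 2]; total = 19

3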